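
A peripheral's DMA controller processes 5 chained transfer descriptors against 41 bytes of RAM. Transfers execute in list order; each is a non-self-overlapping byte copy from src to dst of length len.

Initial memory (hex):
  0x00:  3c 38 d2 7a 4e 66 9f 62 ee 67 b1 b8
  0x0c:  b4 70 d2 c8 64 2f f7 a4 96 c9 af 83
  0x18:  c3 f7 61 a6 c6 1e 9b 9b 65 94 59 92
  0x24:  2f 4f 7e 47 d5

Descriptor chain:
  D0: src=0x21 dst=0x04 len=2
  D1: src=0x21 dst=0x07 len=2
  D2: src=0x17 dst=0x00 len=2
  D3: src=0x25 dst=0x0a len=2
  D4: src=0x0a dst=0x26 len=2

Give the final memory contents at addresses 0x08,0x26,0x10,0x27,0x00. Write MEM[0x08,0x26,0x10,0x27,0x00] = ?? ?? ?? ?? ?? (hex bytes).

MEM[0x08,0x26,0x10,0x27,0x00] = 59 4f 64 7e 83

D0: mem[0x04..0x05] <- [94 59]
D1: mem[0x07..0x08] <- [94 59]
D2: mem[0x00..0x01] <- [83 c3]
D3: mem[0x0a..0x0b] <- [4f 7e]
D4: mem[0x26..0x27] <- [4f 7e]
query mem[0x08]=0x59, mem[0x26]=0x4f, mem[0x10]=0x64, mem[0x27]=0x7e, mem[0x00]=0x83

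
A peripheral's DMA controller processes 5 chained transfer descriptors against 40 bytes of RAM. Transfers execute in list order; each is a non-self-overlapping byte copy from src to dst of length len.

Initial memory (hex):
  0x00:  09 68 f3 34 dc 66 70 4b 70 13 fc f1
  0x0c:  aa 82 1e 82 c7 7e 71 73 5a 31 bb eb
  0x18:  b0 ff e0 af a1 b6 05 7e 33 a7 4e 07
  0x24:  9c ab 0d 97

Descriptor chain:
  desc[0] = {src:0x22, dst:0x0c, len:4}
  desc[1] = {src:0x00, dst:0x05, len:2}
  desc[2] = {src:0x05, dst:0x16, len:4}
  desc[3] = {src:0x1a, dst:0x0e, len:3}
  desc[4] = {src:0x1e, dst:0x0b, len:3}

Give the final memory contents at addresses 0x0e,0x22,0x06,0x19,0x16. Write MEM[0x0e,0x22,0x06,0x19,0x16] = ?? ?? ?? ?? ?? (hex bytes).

#0 dst[0x0c+4] := {0x4e,0x07,0x9c,0xab}
#1 dst[0x05+2] := {0x09,0x68}
#2 dst[0x16+4] := {0x09,0x68,0x4b,0x70}
#3 dst[0x0e+3] := {0xe0,0xaf,0xa1}
#4 dst[0x0b+3] := {0x05,0x7e,0x33}
query mem[0x0e]=0xe0, mem[0x22]=0x4e, mem[0x06]=0x68, mem[0x19]=0x70, mem[0x16]=0x09

MEM[0x0e,0x22,0x06,0x19,0x16] = e0 4e 68 70 09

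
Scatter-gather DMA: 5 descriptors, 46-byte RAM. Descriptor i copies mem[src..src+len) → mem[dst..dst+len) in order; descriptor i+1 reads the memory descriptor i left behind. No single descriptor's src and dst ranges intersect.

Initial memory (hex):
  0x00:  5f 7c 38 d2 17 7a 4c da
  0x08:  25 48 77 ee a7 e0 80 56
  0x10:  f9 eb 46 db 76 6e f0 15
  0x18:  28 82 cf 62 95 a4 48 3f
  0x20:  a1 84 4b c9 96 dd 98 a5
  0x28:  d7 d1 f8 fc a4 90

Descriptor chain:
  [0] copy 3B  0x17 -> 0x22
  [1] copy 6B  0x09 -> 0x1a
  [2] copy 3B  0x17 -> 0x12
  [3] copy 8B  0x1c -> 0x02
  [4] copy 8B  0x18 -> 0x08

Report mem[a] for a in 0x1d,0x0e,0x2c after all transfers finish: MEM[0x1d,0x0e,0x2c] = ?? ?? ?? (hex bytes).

MEM[0x1d,0x0e,0x2c] = a7 e0 a4

#0 dst[0x22+3] := {0x15,0x28,0x82}
#1 dst[0x1a+6] := {0x48,0x77,0xee,0xa7,0xe0,0x80}
#2 dst[0x12+3] := {0x15,0x28,0x82}
#3 dst[0x02+8] := {0xee,0xa7,0xe0,0x80,0xa1,0x84,0x15,0x28}
#4 dst[0x08+8] := {0x28,0x82,0x48,0x77,0xee,0xa7,0xe0,0x80}
query mem[0x1d]=0xa7, mem[0x0e]=0xe0, mem[0x2c]=0xa4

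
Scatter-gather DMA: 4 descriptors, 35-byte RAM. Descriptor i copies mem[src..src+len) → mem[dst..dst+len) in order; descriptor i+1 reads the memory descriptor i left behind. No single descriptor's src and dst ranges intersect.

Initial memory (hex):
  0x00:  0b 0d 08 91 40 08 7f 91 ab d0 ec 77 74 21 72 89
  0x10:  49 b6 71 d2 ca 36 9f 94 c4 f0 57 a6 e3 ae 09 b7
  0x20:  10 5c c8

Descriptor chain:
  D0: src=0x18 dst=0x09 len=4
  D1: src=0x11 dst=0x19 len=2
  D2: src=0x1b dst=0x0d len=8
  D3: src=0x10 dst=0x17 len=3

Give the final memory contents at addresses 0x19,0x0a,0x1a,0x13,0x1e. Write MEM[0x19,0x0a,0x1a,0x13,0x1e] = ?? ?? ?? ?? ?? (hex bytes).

MEM[0x19,0x0a,0x1a,0x13,0x1e] = 10 f0 71 5c 09

#0 dst[0x09+4] := {0xc4,0xf0,0x57,0xa6}
#1 dst[0x19+2] := {0xb6,0x71}
#2 dst[0x0d+8] := {0xa6,0xe3,0xae,0x09,0xb7,0x10,0x5c,0xc8}
#3 dst[0x17+3] := {0x09,0xb7,0x10}
query mem[0x19]=0x10, mem[0x0a]=0xf0, mem[0x1a]=0x71, mem[0x13]=0x5c, mem[0x1e]=0x09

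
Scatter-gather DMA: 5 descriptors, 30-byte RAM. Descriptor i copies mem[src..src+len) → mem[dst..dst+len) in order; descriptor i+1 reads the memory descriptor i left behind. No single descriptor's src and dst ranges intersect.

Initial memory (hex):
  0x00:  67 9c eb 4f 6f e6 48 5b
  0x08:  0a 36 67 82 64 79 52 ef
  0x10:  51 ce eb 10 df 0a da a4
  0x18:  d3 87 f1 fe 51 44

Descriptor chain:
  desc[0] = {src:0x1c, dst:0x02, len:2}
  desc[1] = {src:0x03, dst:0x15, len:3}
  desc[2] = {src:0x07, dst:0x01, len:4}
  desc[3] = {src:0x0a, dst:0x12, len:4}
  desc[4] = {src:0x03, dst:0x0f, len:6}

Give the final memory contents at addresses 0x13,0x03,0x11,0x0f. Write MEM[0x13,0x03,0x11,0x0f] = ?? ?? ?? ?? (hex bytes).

  after D0: wrote 2B at 0x02 = 5144
  after D1: wrote 3B at 0x15 = 446fe6
  after D2: wrote 4B at 0x01 = 5b0a3667
  after D3: wrote 4B at 0x12 = 67826479
  after D4: wrote 6B at 0x0f = 3667e6485b0a
query mem[0x13]=0x5b, mem[0x03]=0x36, mem[0x11]=0xe6, mem[0x0f]=0x36

MEM[0x13,0x03,0x11,0x0f] = 5b 36 e6 36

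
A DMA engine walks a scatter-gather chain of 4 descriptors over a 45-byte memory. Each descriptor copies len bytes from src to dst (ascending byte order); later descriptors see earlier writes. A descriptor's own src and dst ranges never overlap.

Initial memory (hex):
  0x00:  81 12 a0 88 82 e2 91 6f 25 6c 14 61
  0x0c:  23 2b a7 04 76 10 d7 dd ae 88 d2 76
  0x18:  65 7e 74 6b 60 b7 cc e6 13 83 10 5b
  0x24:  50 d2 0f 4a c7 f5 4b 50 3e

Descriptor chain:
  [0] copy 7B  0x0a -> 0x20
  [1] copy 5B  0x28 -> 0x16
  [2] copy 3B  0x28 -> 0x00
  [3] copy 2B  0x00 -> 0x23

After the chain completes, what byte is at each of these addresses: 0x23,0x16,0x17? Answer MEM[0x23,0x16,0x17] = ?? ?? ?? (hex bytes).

  after D0: wrote 7B at 0x20 = 1461232ba70476
  after D1: wrote 5B at 0x16 = c7f54b503e
  after D2: wrote 3B at 0x00 = c7f54b
  after D3: wrote 2B at 0x23 = c7f5
query mem[0x23]=0xc7, mem[0x16]=0xc7, mem[0x17]=0xf5

MEM[0x23,0x16,0x17] = c7 c7 f5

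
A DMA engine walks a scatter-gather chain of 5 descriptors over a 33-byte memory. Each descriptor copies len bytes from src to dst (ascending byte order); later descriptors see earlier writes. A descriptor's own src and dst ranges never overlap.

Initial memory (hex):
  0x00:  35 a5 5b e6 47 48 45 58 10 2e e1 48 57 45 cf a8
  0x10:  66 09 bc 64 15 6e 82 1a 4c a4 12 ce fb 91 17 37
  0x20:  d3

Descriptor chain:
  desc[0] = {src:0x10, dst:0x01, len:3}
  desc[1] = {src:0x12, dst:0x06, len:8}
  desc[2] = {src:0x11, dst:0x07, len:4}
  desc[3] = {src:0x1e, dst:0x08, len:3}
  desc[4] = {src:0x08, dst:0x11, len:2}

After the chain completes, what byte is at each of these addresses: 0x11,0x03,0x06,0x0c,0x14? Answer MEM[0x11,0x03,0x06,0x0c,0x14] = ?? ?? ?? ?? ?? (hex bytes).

MEM[0x11,0x03,0x06,0x0c,0x14] = 17 bc bc 4c 15

#0 dst[0x01+3] := {0x66,0x09,0xbc}
#1 dst[0x06+8] := {0xbc,0x64,0x15,0x6e,0x82,0x1a,0x4c,0xa4}
#2 dst[0x07+4] := {0x09,0xbc,0x64,0x15}
#3 dst[0x08+3] := {0x17,0x37,0xd3}
#4 dst[0x11+2] := {0x17,0x37}
query mem[0x11]=0x17, mem[0x03]=0xbc, mem[0x06]=0xbc, mem[0x0c]=0x4c, mem[0x14]=0x15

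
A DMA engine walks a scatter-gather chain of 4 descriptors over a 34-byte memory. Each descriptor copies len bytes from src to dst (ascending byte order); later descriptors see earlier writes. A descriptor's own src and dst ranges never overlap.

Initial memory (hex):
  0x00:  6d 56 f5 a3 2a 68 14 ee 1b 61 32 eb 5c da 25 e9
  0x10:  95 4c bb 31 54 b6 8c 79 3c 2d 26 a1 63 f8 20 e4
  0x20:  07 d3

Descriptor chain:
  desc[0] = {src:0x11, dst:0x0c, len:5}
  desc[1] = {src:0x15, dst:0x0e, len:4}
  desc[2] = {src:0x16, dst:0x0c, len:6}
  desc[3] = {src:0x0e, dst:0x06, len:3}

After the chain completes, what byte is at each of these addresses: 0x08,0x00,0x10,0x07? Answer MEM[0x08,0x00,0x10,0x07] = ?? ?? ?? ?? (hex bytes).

  after D0: wrote 5B at 0x0c = 4cbb3154b6
  after D1: wrote 4B at 0x0e = b68c793c
  after D2: wrote 6B at 0x0c = 8c793c2d26a1
  after D3: wrote 3B at 0x06 = 3c2d26
query mem[0x08]=0x26, mem[0x00]=0x6d, mem[0x10]=0x26, mem[0x07]=0x2d

MEM[0x08,0x00,0x10,0x07] = 26 6d 26 2d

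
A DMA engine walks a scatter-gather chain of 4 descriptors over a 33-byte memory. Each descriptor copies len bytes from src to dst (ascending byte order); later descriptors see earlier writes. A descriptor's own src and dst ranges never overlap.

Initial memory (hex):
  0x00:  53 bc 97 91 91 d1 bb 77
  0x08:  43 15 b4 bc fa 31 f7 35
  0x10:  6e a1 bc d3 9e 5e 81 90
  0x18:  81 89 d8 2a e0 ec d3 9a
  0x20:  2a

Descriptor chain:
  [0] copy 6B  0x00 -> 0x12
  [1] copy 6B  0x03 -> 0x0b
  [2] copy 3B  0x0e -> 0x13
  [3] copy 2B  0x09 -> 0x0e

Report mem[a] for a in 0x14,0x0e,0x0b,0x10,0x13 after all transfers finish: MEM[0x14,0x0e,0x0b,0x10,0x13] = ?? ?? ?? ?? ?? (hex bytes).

#0 dst[0x12+6] := {0x53,0xbc,0x97,0x91,0x91,0xd1}
#1 dst[0x0b+6] := {0x91,0x91,0xd1,0xbb,0x77,0x43}
#2 dst[0x13+3] := {0xbb,0x77,0x43}
#3 dst[0x0e+2] := {0x15,0xb4}
query mem[0x14]=0x77, mem[0x0e]=0x15, mem[0x0b]=0x91, mem[0x10]=0x43, mem[0x13]=0xbb

MEM[0x14,0x0e,0x0b,0x10,0x13] = 77 15 91 43 bb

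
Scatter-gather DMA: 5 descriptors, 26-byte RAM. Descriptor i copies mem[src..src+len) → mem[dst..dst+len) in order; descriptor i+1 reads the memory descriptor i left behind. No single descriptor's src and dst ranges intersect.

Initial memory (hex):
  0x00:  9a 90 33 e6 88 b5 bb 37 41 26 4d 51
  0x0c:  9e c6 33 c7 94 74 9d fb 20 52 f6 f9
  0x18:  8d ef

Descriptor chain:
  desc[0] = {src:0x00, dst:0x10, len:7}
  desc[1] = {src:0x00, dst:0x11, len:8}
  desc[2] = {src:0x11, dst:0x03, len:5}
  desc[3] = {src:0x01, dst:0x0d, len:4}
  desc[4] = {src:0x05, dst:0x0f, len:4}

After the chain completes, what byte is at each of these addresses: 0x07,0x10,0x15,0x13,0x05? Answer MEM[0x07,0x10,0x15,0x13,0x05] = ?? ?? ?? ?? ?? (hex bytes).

D0: mem[0x10..0x16] <- [9a 90 33 e6 88 b5 bb]
D1: mem[0x11..0x18] <- [9a 90 33 e6 88 b5 bb 37]
D2: mem[0x03..0x07] <- [9a 90 33 e6 88]
D3: mem[0x0d..0x10] <- [90 33 9a 90]
D4: mem[0x0f..0x12] <- [33 e6 88 41]
query mem[0x07]=0x88, mem[0x10]=0xe6, mem[0x15]=0x88, mem[0x13]=0x33, mem[0x05]=0x33

MEM[0x07,0x10,0x15,0x13,0x05] = 88 e6 88 33 33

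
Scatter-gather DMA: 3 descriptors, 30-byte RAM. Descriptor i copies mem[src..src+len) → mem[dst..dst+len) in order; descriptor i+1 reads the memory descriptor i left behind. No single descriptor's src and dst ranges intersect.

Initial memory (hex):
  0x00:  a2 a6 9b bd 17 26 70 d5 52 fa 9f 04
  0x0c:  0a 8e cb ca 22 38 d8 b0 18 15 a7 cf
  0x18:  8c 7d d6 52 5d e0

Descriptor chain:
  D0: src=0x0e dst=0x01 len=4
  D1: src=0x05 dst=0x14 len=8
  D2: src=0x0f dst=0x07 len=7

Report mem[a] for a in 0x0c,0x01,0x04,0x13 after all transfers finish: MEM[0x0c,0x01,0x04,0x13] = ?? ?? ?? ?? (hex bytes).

MEM[0x0c,0x01,0x04,0x13] = 26 cb 38 b0

#0 dst[0x01+4] := {0xcb,0xca,0x22,0x38}
#1 dst[0x14+8] := {0x26,0x70,0xd5,0x52,0xfa,0x9f,0x04,0x0a}
#2 dst[0x07+7] := {0xca,0x22,0x38,0xd8,0xb0,0x26,0x70}
query mem[0x0c]=0x26, mem[0x01]=0xcb, mem[0x04]=0x38, mem[0x13]=0xb0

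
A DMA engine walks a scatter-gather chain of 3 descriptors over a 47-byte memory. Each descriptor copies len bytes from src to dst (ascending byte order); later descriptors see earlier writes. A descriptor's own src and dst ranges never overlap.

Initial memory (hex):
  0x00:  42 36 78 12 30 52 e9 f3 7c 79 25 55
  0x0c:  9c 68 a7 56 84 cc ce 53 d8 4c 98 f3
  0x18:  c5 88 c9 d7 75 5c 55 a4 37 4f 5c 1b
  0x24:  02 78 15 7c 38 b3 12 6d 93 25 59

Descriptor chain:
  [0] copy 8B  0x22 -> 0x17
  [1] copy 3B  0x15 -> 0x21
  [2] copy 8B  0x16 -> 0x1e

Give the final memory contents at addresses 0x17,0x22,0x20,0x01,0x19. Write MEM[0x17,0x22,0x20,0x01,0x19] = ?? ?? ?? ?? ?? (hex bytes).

[0] 0x22->0x17 len=8 : 5c 1b 02 78 15 7c 38 b3
[1] 0x15->0x21 len=3 : 4c 98 5c
[2] 0x16->0x1e len=8 : 98 5c 1b 02 78 15 7c 38
query mem[0x17]=0x5c, mem[0x22]=0x78, mem[0x20]=0x1b, mem[0x01]=0x36, mem[0x19]=0x02

MEM[0x17,0x22,0x20,0x01,0x19] = 5c 78 1b 36 02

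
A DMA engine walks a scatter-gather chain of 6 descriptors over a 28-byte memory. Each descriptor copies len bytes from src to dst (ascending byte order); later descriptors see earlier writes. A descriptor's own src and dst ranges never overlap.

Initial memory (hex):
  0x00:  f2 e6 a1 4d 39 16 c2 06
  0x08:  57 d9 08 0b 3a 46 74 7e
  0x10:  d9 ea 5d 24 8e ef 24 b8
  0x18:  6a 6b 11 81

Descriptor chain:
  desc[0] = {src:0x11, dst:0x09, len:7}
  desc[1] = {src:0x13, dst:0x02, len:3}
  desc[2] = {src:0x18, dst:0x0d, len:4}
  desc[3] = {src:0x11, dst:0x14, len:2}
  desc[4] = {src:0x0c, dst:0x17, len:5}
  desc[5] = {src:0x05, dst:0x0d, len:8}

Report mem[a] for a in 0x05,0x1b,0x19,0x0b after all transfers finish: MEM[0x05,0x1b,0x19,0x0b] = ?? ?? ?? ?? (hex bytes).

MEM[0x05,0x1b,0x19,0x0b] = 16 81 6b 24

D0: mem[0x09..0x0f] <- [ea 5d 24 8e ef 24 b8]
D1: mem[0x02..0x04] <- [24 8e ef]
D2: mem[0x0d..0x10] <- [6a 6b 11 81]
D3: mem[0x14..0x15] <- [ea 5d]
D4: mem[0x17..0x1b] <- [8e 6a 6b 11 81]
D5: mem[0x0d..0x14] <- [16 c2 06 57 ea 5d 24 8e]
query mem[0x05]=0x16, mem[0x1b]=0x81, mem[0x19]=0x6b, mem[0x0b]=0x24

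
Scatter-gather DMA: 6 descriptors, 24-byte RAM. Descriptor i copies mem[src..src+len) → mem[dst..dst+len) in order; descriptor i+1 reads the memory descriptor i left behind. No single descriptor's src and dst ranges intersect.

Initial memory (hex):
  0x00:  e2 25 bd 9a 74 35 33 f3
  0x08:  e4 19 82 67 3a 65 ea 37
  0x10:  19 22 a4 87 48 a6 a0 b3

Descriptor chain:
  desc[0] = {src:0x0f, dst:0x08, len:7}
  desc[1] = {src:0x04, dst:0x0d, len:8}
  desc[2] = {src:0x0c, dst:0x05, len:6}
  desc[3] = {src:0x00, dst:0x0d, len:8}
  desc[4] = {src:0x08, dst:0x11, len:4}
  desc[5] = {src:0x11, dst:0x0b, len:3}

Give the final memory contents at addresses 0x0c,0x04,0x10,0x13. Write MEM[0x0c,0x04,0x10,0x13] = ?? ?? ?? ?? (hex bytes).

MEM[0x0c,0x04,0x10,0x13] = f3 74 9a 37

[0] 0x0f->0x08 len=7 : 37 19 22 a4 87 48 a6
[1] 0x04->0x0d len=8 : 74 35 33 f3 37 19 22 a4
[2] 0x0c->0x05 len=6 : 87 74 35 33 f3 37
[3] 0x00->0x0d len=8 : e2 25 bd 9a 74 87 74 35
[4] 0x08->0x11 len=4 : 33 f3 37 a4
[5] 0x11->0x0b len=3 : 33 f3 37
query mem[0x0c]=0xf3, mem[0x04]=0x74, mem[0x10]=0x9a, mem[0x13]=0x37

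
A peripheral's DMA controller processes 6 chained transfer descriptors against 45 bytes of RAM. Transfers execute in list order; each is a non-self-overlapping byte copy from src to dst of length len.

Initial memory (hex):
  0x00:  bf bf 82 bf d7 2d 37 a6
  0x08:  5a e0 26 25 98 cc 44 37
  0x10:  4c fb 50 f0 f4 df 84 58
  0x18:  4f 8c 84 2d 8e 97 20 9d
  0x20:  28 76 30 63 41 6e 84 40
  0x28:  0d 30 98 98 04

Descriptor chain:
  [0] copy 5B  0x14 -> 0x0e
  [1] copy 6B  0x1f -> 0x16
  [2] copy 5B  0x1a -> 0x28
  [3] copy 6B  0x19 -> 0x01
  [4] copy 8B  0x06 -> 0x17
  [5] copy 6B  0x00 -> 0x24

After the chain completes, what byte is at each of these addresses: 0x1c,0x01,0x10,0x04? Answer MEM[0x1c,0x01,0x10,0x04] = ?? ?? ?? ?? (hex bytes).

MEM[0x1c,0x01,0x10,0x04] = 25 30 84 8e

#0 dst[0x0e+5] := {0xf4,0xdf,0x84,0x58,0x4f}
#1 dst[0x16+6] := {0x9d,0x28,0x76,0x30,0x63,0x41}
#2 dst[0x28+5] := {0x63,0x41,0x8e,0x97,0x20}
#3 dst[0x01+6] := {0x30,0x63,0x41,0x8e,0x97,0x20}
#4 dst[0x17+8] := {0x20,0xa6,0x5a,0xe0,0x26,0x25,0x98,0xcc}
#5 dst[0x24+6] := {0xbf,0x30,0x63,0x41,0x8e,0x97}
query mem[0x1c]=0x25, mem[0x01]=0x30, mem[0x10]=0x84, mem[0x04]=0x8e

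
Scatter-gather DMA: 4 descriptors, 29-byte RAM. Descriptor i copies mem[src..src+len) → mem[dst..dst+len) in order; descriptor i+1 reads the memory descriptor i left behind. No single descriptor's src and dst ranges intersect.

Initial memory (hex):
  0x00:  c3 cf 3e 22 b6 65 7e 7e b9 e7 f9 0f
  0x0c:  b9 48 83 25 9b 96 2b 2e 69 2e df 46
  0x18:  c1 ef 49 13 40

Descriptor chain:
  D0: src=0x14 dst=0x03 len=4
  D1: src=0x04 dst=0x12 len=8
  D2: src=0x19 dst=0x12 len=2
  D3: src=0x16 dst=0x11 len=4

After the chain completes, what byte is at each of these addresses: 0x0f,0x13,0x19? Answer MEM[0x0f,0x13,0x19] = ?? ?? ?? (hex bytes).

MEM[0x0f,0x13,0x19] = 25 f9 0f

[0] 0x14->0x03 len=4 : 69 2e df 46
[1] 0x04->0x12 len=8 : 2e df 46 7e b9 e7 f9 0f
[2] 0x19->0x12 len=2 : 0f 49
[3] 0x16->0x11 len=4 : b9 e7 f9 0f
query mem[0x0f]=0x25, mem[0x13]=0xf9, mem[0x19]=0x0f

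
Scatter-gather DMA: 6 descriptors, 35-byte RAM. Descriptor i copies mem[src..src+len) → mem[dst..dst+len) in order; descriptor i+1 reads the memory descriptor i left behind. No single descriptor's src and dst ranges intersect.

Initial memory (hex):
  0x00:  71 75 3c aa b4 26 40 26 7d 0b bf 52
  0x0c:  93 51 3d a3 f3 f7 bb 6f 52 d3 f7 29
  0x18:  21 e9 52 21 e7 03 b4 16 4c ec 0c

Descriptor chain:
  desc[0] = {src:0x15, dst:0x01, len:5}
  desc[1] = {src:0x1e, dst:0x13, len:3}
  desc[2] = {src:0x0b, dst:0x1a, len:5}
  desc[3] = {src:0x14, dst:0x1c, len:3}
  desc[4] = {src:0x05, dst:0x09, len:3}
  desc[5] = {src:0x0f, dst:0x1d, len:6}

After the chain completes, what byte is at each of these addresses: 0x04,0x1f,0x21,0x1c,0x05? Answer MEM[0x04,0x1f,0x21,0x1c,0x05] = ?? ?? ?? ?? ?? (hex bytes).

[0] 0x15->0x01 len=5 : d3 f7 29 21 e9
[1] 0x1e->0x13 len=3 : b4 16 4c
[2] 0x0b->0x1a len=5 : 52 93 51 3d a3
[3] 0x14->0x1c len=3 : 16 4c f7
[4] 0x05->0x09 len=3 : e9 40 26
[5] 0x0f->0x1d len=6 : a3 f3 f7 bb b4 16
query mem[0x04]=0x21, mem[0x1f]=0xf7, mem[0x21]=0xb4, mem[0x1c]=0x16, mem[0x05]=0xe9

MEM[0x04,0x1f,0x21,0x1c,0x05] = 21 f7 b4 16 e9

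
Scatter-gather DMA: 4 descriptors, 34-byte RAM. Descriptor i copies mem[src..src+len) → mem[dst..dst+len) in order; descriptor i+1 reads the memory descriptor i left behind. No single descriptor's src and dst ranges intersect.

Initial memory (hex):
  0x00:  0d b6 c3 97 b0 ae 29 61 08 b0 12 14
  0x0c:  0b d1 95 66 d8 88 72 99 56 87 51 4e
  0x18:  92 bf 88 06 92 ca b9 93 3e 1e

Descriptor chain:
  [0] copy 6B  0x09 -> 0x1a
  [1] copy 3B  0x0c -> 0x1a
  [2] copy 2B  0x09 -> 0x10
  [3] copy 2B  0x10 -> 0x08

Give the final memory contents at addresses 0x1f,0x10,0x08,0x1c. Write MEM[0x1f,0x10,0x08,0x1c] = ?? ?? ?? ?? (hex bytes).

MEM[0x1f,0x10,0x08,0x1c] = 95 b0 b0 95

  after D0: wrote 6B at 0x1a = b012140bd195
  after D1: wrote 3B at 0x1a = 0bd195
  after D2: wrote 2B at 0x10 = b012
  after D3: wrote 2B at 0x08 = b012
query mem[0x1f]=0x95, mem[0x10]=0xb0, mem[0x08]=0xb0, mem[0x1c]=0x95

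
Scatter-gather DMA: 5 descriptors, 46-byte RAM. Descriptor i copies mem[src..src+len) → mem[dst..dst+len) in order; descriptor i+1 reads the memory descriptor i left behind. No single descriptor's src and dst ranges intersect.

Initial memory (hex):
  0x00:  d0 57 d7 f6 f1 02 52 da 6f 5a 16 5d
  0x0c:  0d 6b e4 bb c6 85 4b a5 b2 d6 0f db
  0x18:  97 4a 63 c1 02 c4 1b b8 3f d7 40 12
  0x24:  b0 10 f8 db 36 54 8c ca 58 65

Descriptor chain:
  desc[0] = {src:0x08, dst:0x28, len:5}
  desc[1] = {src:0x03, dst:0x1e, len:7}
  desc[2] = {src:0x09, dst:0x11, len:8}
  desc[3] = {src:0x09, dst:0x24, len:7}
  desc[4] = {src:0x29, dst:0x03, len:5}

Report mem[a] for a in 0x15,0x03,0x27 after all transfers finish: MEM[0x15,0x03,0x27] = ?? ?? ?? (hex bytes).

  after D0: wrote 5B at 0x28 = 6f5a165d0d
  after D1: wrote 7B at 0x1e = f6f10252da6f5a
  after D2: wrote 8B at 0x11 = 5a165d0d6be4bbc6
  after D3: wrote 7B at 0x24 = 5a165d0d6be4bb
  after D4: wrote 5B at 0x03 = e4bb5d0d65
query mem[0x15]=0x6b, mem[0x03]=0xe4, mem[0x27]=0x0d

MEM[0x15,0x03,0x27] = 6b e4 0d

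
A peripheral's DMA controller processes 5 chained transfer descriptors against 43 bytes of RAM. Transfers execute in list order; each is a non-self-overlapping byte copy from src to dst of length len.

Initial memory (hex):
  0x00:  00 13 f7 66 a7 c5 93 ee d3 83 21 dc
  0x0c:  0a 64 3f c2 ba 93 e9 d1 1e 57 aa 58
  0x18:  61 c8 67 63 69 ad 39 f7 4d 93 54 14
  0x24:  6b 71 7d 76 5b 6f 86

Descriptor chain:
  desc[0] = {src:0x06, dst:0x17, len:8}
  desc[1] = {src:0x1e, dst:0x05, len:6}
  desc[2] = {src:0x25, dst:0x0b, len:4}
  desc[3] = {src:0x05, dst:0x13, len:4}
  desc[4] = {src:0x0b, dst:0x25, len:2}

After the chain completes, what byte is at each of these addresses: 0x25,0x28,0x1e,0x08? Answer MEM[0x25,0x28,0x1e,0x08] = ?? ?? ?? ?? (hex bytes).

[0] 0x06->0x17 len=8 : 93 ee d3 83 21 dc 0a 64
[1] 0x1e->0x05 len=6 : 64 f7 4d 93 54 14
[2] 0x25->0x0b len=4 : 71 7d 76 5b
[3] 0x05->0x13 len=4 : 64 f7 4d 93
[4] 0x0b->0x25 len=2 : 71 7d
query mem[0x25]=0x71, mem[0x28]=0x5b, mem[0x1e]=0x64, mem[0x08]=0x93

MEM[0x25,0x28,0x1e,0x08] = 71 5b 64 93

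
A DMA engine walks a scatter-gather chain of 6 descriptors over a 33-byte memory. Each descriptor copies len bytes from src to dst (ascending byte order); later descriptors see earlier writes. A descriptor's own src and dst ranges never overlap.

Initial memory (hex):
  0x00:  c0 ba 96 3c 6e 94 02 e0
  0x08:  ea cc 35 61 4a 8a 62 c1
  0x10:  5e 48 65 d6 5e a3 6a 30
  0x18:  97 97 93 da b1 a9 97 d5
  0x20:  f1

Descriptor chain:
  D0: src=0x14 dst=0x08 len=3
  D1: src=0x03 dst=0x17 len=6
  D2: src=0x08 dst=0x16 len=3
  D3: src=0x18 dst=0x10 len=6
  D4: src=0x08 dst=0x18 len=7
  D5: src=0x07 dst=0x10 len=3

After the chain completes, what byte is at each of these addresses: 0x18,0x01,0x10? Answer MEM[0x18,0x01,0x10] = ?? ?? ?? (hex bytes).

MEM[0x18,0x01,0x10] = 5e ba e0

#0 dst[0x08+3] := {0x5e,0xa3,0x6a}
#1 dst[0x17+6] := {0x3c,0x6e,0x94,0x02,0xe0,0x5e}
#2 dst[0x16+3] := {0x5e,0xa3,0x6a}
#3 dst[0x10+6] := {0x6a,0x94,0x02,0xe0,0x5e,0xa9}
#4 dst[0x18+7] := {0x5e,0xa3,0x6a,0x61,0x4a,0x8a,0x62}
#5 dst[0x10+3] := {0xe0,0x5e,0xa3}
query mem[0x18]=0x5e, mem[0x01]=0xba, mem[0x10]=0xe0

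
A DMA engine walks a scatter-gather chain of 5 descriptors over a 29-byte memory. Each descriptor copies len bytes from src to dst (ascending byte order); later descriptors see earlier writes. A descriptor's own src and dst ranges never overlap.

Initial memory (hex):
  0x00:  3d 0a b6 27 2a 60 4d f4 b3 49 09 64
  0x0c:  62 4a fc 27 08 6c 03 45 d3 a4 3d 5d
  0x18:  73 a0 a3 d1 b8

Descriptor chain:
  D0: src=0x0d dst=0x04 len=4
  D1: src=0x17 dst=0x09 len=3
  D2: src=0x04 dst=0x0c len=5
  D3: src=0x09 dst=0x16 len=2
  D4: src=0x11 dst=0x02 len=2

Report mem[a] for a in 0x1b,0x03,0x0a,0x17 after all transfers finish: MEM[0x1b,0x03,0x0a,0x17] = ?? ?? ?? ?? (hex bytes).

  after D0: wrote 4B at 0x04 = 4afc2708
  after D1: wrote 3B at 0x09 = 5d73a0
  after D2: wrote 5B at 0x0c = 4afc2708b3
  after D3: wrote 2B at 0x16 = 5d73
  after D4: wrote 2B at 0x02 = 6c03
query mem[0x1b]=0xd1, mem[0x03]=0x03, mem[0x0a]=0x73, mem[0x17]=0x73

MEM[0x1b,0x03,0x0a,0x17] = d1 03 73 73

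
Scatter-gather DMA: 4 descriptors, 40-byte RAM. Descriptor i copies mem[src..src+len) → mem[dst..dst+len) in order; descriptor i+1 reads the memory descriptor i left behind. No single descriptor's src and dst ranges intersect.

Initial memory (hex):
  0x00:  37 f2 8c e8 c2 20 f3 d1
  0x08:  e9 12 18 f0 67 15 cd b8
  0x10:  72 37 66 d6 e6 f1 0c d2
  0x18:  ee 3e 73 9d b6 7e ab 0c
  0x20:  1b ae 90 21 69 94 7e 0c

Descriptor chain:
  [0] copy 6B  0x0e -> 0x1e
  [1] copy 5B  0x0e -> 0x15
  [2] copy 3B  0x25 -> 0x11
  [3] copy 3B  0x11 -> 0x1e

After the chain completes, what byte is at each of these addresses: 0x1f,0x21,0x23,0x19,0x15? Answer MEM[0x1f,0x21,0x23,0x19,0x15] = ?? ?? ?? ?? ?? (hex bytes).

D0: mem[0x1e..0x23] <- [cd b8 72 37 66 d6]
D1: mem[0x15..0x19] <- [cd b8 72 37 66]
D2: mem[0x11..0x13] <- [94 7e 0c]
D3: mem[0x1e..0x20] <- [94 7e 0c]
query mem[0x1f]=0x7e, mem[0x21]=0x37, mem[0x23]=0xd6, mem[0x19]=0x66, mem[0x15]=0xcd

MEM[0x1f,0x21,0x23,0x19,0x15] = 7e 37 d6 66 cd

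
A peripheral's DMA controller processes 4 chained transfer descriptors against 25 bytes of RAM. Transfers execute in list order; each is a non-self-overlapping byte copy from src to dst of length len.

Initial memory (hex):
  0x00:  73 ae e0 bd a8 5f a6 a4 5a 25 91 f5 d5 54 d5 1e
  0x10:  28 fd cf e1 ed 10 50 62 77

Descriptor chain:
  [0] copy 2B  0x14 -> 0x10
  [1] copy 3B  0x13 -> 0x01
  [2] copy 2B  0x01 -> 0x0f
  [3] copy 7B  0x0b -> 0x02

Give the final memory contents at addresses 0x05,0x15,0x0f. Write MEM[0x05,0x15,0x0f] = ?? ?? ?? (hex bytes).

MEM[0x05,0x15,0x0f] = d5 10 e1

  after D0: wrote 2B at 0x10 = ed10
  after D1: wrote 3B at 0x01 = e1ed10
  after D2: wrote 2B at 0x0f = e1ed
  after D3: wrote 7B at 0x02 = f5d554d5e1ed10
query mem[0x05]=0xd5, mem[0x15]=0x10, mem[0x0f]=0xe1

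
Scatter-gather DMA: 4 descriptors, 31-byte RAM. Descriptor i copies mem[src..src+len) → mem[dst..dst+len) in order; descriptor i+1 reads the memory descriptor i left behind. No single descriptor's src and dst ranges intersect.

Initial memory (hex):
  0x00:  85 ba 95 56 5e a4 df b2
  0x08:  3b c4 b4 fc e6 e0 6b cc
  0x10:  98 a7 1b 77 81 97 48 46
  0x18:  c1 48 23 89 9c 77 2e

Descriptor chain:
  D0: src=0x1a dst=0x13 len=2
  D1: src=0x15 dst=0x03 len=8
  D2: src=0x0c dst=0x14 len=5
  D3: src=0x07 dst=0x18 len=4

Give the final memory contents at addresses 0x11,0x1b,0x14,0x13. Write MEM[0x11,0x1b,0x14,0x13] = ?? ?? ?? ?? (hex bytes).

MEM[0x11,0x1b,0x14,0x13] = a7 9c e6 23

  after D0: wrote 2B at 0x13 = 2389
  after D1: wrote 8B at 0x03 = 974846c14823899c
  after D2: wrote 5B at 0x14 = e6e06bcc98
  after D3: wrote 4B at 0x18 = 4823899c
query mem[0x11]=0xa7, mem[0x1b]=0x9c, mem[0x14]=0xe6, mem[0x13]=0x23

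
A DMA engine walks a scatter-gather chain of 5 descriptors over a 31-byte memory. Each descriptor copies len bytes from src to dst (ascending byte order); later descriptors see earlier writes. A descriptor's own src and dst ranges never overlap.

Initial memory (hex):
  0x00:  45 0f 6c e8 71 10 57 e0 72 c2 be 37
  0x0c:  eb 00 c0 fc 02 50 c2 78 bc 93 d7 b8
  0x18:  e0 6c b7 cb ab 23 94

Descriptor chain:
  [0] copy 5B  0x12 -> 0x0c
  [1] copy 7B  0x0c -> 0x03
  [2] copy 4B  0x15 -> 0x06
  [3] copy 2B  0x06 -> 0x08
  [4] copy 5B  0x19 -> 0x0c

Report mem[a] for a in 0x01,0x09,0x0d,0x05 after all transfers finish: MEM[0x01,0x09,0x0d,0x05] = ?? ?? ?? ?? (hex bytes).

MEM[0x01,0x09,0x0d,0x05] = 0f d7 b7 bc

[0] 0x12->0x0c len=5 : c2 78 bc 93 d7
[1] 0x0c->0x03 len=7 : c2 78 bc 93 d7 50 c2
[2] 0x15->0x06 len=4 : 93 d7 b8 e0
[3] 0x06->0x08 len=2 : 93 d7
[4] 0x19->0x0c len=5 : 6c b7 cb ab 23
query mem[0x01]=0x0f, mem[0x09]=0xd7, mem[0x0d]=0xb7, mem[0x05]=0xbc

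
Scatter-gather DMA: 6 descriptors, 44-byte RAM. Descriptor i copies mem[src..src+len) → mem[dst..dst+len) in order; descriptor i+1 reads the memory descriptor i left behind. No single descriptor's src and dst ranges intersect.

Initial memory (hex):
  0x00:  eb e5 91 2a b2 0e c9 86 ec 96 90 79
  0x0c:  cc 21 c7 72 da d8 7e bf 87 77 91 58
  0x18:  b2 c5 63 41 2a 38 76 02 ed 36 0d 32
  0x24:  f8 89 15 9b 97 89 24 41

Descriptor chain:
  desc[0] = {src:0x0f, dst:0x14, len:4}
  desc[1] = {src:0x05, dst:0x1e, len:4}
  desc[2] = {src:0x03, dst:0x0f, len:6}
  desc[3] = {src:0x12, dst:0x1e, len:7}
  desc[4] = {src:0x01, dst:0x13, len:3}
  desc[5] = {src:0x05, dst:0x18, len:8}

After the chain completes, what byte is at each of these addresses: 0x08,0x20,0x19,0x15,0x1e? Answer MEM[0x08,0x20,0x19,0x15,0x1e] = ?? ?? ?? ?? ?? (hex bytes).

D0: mem[0x14..0x17] <- [72 da d8 7e]
D1: mem[0x1e..0x21] <- [0e c9 86 ec]
D2: mem[0x0f..0x14] <- [2a b2 0e c9 86 ec]
D3: mem[0x1e..0x24] <- [c9 86 ec da d8 7e b2]
D4: mem[0x13..0x15] <- [e5 91 2a]
D5: mem[0x18..0x1f] <- [0e c9 86 ec 96 90 79 cc]
query mem[0x08]=0xec, mem[0x20]=0xec, mem[0x19]=0xc9, mem[0x15]=0x2a, mem[0x1e]=0x79

MEM[0x08,0x20,0x19,0x15,0x1e] = ec ec c9 2a 79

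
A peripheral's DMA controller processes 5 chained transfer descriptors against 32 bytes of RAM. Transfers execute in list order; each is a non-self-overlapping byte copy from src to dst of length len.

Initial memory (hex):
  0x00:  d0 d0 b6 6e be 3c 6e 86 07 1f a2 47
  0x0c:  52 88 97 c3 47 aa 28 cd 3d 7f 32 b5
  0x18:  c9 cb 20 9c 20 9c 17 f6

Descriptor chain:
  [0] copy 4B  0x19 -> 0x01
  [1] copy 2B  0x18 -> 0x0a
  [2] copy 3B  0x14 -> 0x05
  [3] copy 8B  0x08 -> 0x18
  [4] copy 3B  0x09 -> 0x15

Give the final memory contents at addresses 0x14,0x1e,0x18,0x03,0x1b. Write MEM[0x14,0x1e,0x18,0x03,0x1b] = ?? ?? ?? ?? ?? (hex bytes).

MEM[0x14,0x1e,0x18,0x03,0x1b] = 3d 97 07 9c cb

  after D0: wrote 4B at 0x01 = cb209c20
  after D1: wrote 2B at 0x0a = c9cb
  after D2: wrote 3B at 0x05 = 3d7f32
  after D3: wrote 8B at 0x18 = 071fc9cb528897c3
  after D4: wrote 3B at 0x15 = 1fc9cb
query mem[0x14]=0x3d, mem[0x1e]=0x97, mem[0x18]=0x07, mem[0x03]=0x9c, mem[0x1b]=0xcb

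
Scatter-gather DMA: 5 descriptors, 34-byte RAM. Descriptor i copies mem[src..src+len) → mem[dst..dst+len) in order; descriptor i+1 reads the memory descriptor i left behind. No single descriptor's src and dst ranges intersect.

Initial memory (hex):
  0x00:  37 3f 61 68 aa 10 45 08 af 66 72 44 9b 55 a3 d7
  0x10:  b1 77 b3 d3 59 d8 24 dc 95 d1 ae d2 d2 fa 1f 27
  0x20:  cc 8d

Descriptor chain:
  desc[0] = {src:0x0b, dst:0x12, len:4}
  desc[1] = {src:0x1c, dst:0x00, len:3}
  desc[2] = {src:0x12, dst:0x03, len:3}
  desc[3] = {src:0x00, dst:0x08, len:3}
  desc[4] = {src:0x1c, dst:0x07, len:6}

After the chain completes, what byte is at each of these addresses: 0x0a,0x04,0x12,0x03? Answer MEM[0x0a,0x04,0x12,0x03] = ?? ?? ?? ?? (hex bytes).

MEM[0x0a,0x04,0x12,0x03] = 27 9b 44 44

D0: mem[0x12..0x15] <- [44 9b 55 a3]
D1: mem[0x00..0x02] <- [d2 fa 1f]
D2: mem[0x03..0x05] <- [44 9b 55]
D3: mem[0x08..0x0a] <- [d2 fa 1f]
D4: mem[0x07..0x0c] <- [d2 fa 1f 27 cc 8d]
query mem[0x0a]=0x27, mem[0x04]=0x9b, mem[0x12]=0x44, mem[0x03]=0x44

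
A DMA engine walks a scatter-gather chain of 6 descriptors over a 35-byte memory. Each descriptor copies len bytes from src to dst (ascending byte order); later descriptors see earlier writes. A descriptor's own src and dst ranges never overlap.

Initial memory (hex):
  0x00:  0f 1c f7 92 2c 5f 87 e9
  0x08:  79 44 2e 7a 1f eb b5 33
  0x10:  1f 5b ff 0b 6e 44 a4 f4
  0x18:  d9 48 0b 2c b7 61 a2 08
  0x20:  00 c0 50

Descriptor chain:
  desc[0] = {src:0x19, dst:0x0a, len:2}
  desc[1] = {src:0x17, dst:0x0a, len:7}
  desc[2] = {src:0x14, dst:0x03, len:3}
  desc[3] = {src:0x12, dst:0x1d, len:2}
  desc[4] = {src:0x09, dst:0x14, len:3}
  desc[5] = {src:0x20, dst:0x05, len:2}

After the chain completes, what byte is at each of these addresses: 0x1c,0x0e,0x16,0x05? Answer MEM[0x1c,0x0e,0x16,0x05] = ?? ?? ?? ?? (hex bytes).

MEM[0x1c,0x0e,0x16,0x05] = b7 2c d9 00

[0] 0x19->0x0a len=2 : 48 0b
[1] 0x17->0x0a len=7 : f4 d9 48 0b 2c b7 61
[2] 0x14->0x03 len=3 : 6e 44 a4
[3] 0x12->0x1d len=2 : ff 0b
[4] 0x09->0x14 len=3 : 44 f4 d9
[5] 0x20->0x05 len=2 : 00 c0
query mem[0x1c]=0xb7, mem[0x0e]=0x2c, mem[0x16]=0xd9, mem[0x05]=0x00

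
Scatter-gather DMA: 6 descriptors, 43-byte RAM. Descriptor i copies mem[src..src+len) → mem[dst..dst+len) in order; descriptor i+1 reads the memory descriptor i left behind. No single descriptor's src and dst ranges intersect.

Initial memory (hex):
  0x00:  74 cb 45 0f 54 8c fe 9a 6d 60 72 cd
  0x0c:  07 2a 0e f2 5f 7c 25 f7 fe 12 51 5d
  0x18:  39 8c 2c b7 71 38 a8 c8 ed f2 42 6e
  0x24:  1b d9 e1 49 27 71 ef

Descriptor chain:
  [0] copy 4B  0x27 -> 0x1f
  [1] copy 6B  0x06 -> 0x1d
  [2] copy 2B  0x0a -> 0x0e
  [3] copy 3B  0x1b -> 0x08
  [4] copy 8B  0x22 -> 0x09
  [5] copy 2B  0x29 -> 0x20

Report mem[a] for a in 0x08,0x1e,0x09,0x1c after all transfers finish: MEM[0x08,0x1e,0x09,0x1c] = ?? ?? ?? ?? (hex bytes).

MEM[0x08,0x1e,0x09,0x1c] = b7 9a cd 71

[0] 0x27->0x1f len=4 : 49 27 71 ef
[1] 0x06->0x1d len=6 : fe 9a 6d 60 72 cd
[2] 0x0a->0x0e len=2 : 72 cd
[3] 0x1b->0x08 len=3 : b7 71 fe
[4] 0x22->0x09 len=8 : cd 6e 1b d9 e1 49 27 71
[5] 0x29->0x20 len=2 : 71 ef
query mem[0x08]=0xb7, mem[0x1e]=0x9a, mem[0x09]=0xcd, mem[0x1c]=0x71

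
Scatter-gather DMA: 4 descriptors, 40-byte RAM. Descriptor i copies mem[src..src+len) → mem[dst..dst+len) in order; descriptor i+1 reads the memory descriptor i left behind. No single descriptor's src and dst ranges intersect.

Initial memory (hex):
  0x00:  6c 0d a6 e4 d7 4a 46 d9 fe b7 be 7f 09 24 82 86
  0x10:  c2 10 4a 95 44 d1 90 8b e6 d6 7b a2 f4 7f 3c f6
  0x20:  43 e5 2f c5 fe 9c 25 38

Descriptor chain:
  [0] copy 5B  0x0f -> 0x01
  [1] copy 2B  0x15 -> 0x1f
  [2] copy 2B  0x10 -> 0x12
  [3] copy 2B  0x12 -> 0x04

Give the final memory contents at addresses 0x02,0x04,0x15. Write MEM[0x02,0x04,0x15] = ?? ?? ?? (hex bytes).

D0: mem[0x01..0x05] <- [86 c2 10 4a 95]
D1: mem[0x1f..0x20] <- [d1 90]
D2: mem[0x12..0x13] <- [c2 10]
D3: mem[0x04..0x05] <- [c2 10]
query mem[0x02]=0xc2, mem[0x04]=0xc2, mem[0x15]=0xd1

MEM[0x02,0x04,0x15] = c2 c2 d1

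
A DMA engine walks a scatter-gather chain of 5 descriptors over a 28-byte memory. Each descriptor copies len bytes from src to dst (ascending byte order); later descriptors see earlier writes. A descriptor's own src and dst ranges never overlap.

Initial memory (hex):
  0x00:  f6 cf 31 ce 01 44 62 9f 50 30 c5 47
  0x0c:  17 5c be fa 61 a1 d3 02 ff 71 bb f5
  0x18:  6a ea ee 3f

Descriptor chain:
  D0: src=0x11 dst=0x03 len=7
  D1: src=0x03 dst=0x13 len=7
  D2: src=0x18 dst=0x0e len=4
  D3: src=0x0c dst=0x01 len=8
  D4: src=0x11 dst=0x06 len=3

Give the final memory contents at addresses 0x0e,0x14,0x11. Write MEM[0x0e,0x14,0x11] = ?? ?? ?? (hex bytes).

MEM[0x0e,0x14,0x11] = bb d3 3f

#0 dst[0x03+7] := {0xa1,0xd3,0x02,0xff,0x71,0xbb,0xf5}
#1 dst[0x13+7] := {0xa1,0xd3,0x02,0xff,0x71,0xbb,0xf5}
#2 dst[0x0e+4] := {0xbb,0xf5,0xee,0x3f}
#3 dst[0x01+8] := {0x17,0x5c,0xbb,0xf5,0xee,0x3f,0xd3,0xa1}
#4 dst[0x06+3] := {0x3f,0xd3,0xa1}
query mem[0x0e]=0xbb, mem[0x14]=0xd3, mem[0x11]=0x3f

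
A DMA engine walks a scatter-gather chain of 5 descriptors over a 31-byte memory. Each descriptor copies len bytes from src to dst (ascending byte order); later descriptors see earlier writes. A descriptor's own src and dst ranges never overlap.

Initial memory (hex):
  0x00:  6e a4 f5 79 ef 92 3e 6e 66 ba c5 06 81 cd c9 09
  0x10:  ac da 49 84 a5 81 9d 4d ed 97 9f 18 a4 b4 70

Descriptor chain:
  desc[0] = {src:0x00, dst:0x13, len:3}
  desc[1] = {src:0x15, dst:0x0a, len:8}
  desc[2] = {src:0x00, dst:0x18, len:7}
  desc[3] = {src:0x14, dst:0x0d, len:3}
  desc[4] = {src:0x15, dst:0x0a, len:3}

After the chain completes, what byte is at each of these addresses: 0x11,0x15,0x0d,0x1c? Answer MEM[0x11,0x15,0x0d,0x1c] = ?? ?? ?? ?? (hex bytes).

#0 dst[0x13+3] := {0x6e,0xa4,0xf5}
#1 dst[0x0a+8] := {0xf5,0x9d,0x4d,0xed,0x97,0x9f,0x18,0xa4}
#2 dst[0x18+7] := {0x6e,0xa4,0xf5,0x79,0xef,0x92,0x3e}
#3 dst[0x0d+3] := {0xa4,0xf5,0x9d}
#4 dst[0x0a+3] := {0xf5,0x9d,0x4d}
query mem[0x11]=0xa4, mem[0x15]=0xf5, mem[0x0d]=0xa4, mem[0x1c]=0xef

MEM[0x11,0x15,0x0d,0x1c] = a4 f5 a4 ef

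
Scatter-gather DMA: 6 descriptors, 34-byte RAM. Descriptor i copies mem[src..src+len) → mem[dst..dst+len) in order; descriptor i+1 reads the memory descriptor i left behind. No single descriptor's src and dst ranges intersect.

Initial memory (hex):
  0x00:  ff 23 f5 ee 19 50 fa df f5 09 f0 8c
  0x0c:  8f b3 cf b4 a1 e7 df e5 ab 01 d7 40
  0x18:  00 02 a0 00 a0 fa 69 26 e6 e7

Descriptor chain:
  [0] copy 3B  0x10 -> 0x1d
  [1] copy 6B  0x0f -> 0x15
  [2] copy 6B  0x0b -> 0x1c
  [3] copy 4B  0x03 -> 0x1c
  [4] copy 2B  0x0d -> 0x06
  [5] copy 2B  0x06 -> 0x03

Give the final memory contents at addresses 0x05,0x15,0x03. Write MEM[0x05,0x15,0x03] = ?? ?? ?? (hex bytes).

[0] 0x10->0x1d len=3 : a1 e7 df
[1] 0x0f->0x15 len=6 : b4 a1 e7 df e5 ab
[2] 0x0b->0x1c len=6 : 8c 8f b3 cf b4 a1
[3] 0x03->0x1c len=4 : ee 19 50 fa
[4] 0x0d->0x06 len=2 : b3 cf
[5] 0x06->0x03 len=2 : b3 cf
query mem[0x05]=0x50, mem[0x15]=0xb4, mem[0x03]=0xb3

MEM[0x05,0x15,0x03] = 50 b4 b3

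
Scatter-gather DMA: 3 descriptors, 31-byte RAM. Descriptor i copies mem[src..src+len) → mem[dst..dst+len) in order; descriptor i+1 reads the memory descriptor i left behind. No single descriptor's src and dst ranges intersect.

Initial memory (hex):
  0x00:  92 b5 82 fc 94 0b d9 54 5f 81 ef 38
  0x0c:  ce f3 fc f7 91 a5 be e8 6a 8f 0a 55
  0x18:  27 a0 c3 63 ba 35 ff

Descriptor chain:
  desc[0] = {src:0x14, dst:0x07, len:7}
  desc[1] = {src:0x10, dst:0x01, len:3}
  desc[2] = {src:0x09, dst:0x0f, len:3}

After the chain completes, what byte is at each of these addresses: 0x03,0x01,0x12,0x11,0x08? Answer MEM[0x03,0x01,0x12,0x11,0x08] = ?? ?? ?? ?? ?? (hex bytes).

MEM[0x03,0x01,0x12,0x11,0x08] = be 91 be 27 8f

D0: mem[0x07..0x0d] <- [6a 8f 0a 55 27 a0 c3]
D1: mem[0x01..0x03] <- [91 a5 be]
D2: mem[0x0f..0x11] <- [0a 55 27]
query mem[0x03]=0xbe, mem[0x01]=0x91, mem[0x12]=0xbe, mem[0x11]=0x27, mem[0x08]=0x8f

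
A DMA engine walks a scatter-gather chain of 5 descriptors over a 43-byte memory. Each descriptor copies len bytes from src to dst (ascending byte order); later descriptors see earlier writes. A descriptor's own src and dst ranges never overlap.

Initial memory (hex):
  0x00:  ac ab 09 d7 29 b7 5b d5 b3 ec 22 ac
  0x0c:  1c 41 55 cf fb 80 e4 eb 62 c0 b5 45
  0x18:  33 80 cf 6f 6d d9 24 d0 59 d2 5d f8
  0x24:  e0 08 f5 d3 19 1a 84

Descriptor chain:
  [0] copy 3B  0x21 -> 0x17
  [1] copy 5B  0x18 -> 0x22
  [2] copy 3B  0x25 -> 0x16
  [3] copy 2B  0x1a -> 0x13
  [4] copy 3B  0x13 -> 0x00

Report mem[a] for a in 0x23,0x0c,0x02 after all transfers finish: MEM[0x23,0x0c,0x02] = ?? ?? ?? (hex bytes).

[0] 0x21->0x17 len=3 : d2 5d f8
[1] 0x18->0x22 len=5 : 5d f8 cf 6f 6d
[2] 0x25->0x16 len=3 : 6f 6d d3
[3] 0x1a->0x13 len=2 : cf 6f
[4] 0x13->0x00 len=3 : cf 6f c0
query mem[0x23]=0xf8, mem[0x0c]=0x1c, mem[0x02]=0xc0

MEM[0x23,0x0c,0x02] = f8 1c c0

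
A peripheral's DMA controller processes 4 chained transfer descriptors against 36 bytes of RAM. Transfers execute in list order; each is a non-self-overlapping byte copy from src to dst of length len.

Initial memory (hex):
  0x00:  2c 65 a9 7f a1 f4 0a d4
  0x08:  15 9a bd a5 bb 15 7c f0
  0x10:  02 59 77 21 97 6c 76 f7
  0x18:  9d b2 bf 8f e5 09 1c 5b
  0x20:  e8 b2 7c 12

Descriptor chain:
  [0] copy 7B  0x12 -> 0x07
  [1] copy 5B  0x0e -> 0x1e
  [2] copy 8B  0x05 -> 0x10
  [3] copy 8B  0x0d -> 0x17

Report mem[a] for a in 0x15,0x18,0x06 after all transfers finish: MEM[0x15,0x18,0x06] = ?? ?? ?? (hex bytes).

[0] 0x12->0x07 len=7 : 77 21 97 6c 76 f7 9d
[1] 0x0e->0x1e len=5 : 7c f0 02 59 77
[2] 0x05->0x10 len=8 : f4 0a 77 21 97 6c 76 f7
[3] 0x0d->0x17 len=8 : 9d 7c f0 f4 0a 77 21 97
query mem[0x15]=0x6c, mem[0x18]=0x7c, mem[0x06]=0x0a

MEM[0x15,0x18,0x06] = 6c 7c 0a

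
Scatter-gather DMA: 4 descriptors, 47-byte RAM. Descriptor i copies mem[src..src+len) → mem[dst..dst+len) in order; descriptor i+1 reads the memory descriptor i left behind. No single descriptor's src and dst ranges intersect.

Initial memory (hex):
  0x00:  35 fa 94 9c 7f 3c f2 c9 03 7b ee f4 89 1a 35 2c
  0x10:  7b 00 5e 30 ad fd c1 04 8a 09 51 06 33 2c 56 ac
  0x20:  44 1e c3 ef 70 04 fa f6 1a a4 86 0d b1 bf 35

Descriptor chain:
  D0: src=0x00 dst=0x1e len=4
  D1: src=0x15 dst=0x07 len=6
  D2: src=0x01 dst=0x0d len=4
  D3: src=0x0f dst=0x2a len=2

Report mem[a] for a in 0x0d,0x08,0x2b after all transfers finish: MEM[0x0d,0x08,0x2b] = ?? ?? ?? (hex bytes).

MEM[0x0d,0x08,0x2b] = fa c1 7f

[0] 0x00->0x1e len=4 : 35 fa 94 9c
[1] 0x15->0x07 len=6 : fd c1 04 8a 09 51
[2] 0x01->0x0d len=4 : fa 94 9c 7f
[3] 0x0f->0x2a len=2 : 9c 7f
query mem[0x0d]=0xfa, mem[0x08]=0xc1, mem[0x2b]=0x7f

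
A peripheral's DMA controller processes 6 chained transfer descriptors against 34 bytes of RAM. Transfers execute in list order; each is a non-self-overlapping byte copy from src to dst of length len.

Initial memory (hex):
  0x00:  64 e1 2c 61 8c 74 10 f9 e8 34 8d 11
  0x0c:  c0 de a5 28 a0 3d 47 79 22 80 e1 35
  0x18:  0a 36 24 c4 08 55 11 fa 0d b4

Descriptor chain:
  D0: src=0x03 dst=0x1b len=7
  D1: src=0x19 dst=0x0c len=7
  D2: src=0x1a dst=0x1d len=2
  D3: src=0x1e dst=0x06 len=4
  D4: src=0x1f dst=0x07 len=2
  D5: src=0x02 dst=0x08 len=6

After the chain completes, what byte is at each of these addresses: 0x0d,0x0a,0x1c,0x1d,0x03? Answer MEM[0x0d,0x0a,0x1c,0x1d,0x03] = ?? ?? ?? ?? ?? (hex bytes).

MEM[0x0d,0x0a,0x1c,0x1d,0x03] = f9 8c 8c 24 61

[0] 0x03->0x1b len=7 : 61 8c 74 10 f9 e8 34
[1] 0x19->0x0c len=7 : 36 24 61 8c 74 10 f9
[2] 0x1a->0x1d len=2 : 24 61
[3] 0x1e->0x06 len=4 : 61 f9 e8 34
[4] 0x1f->0x07 len=2 : f9 e8
[5] 0x02->0x08 len=6 : 2c 61 8c 74 61 f9
query mem[0x0d]=0xf9, mem[0x0a]=0x8c, mem[0x1c]=0x8c, mem[0x1d]=0x24, mem[0x03]=0x61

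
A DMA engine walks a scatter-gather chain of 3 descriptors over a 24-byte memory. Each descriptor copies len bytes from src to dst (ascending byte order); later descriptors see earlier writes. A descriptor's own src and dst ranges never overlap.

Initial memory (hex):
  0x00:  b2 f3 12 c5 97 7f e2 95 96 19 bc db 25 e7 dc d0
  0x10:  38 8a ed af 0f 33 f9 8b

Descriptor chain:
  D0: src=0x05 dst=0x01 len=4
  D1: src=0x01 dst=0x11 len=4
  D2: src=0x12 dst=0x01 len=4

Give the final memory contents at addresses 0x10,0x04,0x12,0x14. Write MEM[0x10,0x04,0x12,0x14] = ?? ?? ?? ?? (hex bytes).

D0: mem[0x01..0x04] <- [7f e2 95 96]
D1: mem[0x11..0x14] <- [7f e2 95 96]
D2: mem[0x01..0x04] <- [e2 95 96 33]
query mem[0x10]=0x38, mem[0x04]=0x33, mem[0x12]=0xe2, mem[0x14]=0x96

MEM[0x10,0x04,0x12,0x14] = 38 33 e2 96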